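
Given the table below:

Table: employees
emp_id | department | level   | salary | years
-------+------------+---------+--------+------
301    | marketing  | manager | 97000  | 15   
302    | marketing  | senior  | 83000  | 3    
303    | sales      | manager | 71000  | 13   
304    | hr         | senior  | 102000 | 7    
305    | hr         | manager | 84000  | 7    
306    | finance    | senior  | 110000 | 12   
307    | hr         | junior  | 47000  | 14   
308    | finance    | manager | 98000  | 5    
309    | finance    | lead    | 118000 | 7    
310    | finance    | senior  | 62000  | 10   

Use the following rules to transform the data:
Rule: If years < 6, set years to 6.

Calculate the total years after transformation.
97

Step 1: 2 records have years < 6
Step 2: These records originally summed to 8
Step 3: After setting to minimum: 2 × 6 = 12
Step 4: Unaffected records sum: 85
Step 5: Final sum = 12 + 85 = 97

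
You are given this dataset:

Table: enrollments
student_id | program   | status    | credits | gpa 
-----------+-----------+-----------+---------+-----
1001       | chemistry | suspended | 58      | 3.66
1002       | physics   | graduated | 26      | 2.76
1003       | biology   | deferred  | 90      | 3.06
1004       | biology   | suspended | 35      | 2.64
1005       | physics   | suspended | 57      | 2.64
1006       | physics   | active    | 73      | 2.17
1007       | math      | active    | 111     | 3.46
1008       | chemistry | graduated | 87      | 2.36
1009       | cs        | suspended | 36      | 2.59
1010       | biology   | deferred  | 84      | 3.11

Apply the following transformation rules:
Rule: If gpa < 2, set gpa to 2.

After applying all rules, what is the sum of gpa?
28.45

Step 1: 0 records have gpa < 2
Step 2: These records originally summed to 0
Step 3: After setting to minimum: 0 × 2 = 0
Step 4: Unaffected records sum: 28.45
Step 5: Final sum = 0 + 28.45 = 28.45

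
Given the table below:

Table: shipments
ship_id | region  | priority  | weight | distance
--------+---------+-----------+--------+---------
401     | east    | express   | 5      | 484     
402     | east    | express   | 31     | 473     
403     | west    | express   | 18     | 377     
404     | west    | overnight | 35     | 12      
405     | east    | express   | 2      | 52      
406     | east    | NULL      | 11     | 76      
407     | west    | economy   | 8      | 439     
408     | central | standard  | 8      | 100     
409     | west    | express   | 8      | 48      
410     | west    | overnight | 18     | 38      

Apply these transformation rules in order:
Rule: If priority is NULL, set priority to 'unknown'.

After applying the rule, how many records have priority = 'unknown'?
1

Step 1: Count records where priority IS NULL
Step 2: Found 1 records with NULL priority
Step 3: These records will have priority set to 'unknown'
Step 4: Records already having priority = 'unknown': 0
Step 5: Answer: 1 + 0 = 1 records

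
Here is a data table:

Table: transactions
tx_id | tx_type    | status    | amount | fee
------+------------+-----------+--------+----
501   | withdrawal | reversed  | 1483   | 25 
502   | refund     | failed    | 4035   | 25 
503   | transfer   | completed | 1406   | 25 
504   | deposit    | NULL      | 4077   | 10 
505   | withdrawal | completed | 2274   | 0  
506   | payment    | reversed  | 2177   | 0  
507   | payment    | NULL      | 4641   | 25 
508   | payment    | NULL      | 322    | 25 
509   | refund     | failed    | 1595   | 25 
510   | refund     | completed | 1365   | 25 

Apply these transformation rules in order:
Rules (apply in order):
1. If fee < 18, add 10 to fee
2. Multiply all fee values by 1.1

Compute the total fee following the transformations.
236.5

Step 1: Apply Rule 1 - Add 10 to records with fee < 18
  - 3 records affected: 10 + (3 × 10) = 40
  - Unaffected records: 175
  - Sum after Rule 1: 215
Step 2: Apply Rule 2 - Multiply all by 1.1
  - 215 × 1.1 = 236.5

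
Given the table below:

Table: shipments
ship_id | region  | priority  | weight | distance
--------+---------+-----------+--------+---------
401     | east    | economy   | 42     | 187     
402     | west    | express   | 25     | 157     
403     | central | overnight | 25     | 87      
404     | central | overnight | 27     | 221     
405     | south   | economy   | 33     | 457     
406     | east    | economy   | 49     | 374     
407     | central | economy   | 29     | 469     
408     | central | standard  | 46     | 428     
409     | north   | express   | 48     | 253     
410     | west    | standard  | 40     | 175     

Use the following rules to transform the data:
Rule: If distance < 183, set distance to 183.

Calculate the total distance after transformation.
2938

Step 1: 3 records have distance < 183
Step 2: These records originally summed to 419
Step 3: After setting to minimum: 3 × 183 = 549
Step 4: Unaffected records sum: 2389
Step 5: Final sum = 549 + 2389 = 2938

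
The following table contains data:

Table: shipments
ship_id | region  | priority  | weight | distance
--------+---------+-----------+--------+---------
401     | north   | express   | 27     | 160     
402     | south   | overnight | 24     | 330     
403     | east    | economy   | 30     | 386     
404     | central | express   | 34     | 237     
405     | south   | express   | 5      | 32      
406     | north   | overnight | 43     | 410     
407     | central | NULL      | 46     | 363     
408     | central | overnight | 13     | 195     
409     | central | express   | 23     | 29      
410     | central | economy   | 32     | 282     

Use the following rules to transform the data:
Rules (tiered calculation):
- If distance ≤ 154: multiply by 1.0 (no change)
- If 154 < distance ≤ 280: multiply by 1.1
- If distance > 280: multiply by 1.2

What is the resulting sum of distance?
2837.4

Step 1: Tier 1 (distance ≤ 154): 2 records, sum = 61 × 1.0 = 61.0
Step 2: Tier 2 (154 < distance ≤ 280): 3 records, sum = 592 × 1.1 = 651.2
Step 3: Tier 3 (distance > 280): 5 records, sum = 1771 × 1.2 = 2125.2
Step 4: Final sum = 61.0 + 651.2 + 2125.2 = 2837.4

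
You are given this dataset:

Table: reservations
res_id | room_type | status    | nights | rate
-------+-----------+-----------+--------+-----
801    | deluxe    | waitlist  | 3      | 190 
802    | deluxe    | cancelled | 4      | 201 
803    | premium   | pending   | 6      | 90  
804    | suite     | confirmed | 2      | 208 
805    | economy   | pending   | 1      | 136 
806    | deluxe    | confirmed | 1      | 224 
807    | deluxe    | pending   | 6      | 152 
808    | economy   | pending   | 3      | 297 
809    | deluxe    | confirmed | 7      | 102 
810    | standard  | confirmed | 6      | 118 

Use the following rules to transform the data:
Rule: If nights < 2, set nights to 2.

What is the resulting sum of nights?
41

Step 1: 2 records have nights < 2
Step 2: These records originally summed to 2
Step 3: After setting to minimum: 2 × 2 = 4
Step 4: Unaffected records sum: 37
Step 5: Final sum = 4 + 37 = 41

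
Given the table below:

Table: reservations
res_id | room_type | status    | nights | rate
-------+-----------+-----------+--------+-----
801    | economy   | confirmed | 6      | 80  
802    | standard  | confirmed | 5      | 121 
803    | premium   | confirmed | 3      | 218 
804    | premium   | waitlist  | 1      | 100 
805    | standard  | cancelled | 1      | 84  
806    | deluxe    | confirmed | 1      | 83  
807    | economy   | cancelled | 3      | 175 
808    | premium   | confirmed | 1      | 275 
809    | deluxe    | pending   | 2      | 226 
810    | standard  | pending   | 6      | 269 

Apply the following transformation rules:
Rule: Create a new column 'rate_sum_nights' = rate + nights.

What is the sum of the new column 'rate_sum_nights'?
1660

Step 1: For each record, compute rate + nights
Example calculations:
  80 + 6 = 86
  121 + 5 = 126
  218 + 3 = 221
  ...
Step 2: Sum all derived values
Step 3: Total = 1660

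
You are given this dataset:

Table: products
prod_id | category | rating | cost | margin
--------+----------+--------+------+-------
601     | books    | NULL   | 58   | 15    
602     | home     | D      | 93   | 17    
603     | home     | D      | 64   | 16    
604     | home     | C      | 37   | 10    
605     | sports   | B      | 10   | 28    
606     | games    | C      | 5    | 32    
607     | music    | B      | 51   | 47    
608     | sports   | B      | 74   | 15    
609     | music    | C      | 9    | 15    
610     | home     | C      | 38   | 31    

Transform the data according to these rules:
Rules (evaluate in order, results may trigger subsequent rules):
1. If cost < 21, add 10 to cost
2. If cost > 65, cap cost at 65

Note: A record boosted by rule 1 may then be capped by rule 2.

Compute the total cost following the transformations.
432

Step 1: Apply rule 1 to records with cost < 21
  - 3 records get bonus of 10
  - Of these, 0 records then exceed 65 and get capped
Step 2: Apply rule 2 to records with cost > 65
  - 2 records (original) are capped
Step 3: Calculate final sum = 432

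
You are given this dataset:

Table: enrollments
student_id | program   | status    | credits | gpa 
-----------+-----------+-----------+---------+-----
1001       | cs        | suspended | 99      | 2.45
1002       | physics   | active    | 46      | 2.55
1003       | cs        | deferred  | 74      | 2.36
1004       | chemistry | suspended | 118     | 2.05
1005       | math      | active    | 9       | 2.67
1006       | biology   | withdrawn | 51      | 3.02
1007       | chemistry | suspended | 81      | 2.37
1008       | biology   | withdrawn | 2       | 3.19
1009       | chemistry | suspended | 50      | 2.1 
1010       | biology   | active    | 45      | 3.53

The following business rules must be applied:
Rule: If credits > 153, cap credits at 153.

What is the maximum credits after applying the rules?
118

Step 1: Original maximum credits = 118
Step 2: Check cap of 153 against maximum
Step 3: No records exceed the cap (max 118 <= cap 153), so no capping applies
Step 4: Maximum after transformation = 118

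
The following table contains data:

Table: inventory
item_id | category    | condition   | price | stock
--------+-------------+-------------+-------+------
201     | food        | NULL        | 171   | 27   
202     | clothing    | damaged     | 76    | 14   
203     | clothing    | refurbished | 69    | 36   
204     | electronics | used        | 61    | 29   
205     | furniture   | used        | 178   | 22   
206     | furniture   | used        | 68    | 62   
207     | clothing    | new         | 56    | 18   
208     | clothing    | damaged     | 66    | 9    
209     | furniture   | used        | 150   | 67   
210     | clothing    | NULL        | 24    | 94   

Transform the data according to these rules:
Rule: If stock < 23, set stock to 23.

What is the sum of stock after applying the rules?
407

Step 1: 4 records have stock < 23
Step 2: These records originally summed to 63
Step 3: After setting to minimum: 4 × 23 = 92
Step 4: Unaffected records sum: 315
Step 5: Final sum = 92 + 315 = 407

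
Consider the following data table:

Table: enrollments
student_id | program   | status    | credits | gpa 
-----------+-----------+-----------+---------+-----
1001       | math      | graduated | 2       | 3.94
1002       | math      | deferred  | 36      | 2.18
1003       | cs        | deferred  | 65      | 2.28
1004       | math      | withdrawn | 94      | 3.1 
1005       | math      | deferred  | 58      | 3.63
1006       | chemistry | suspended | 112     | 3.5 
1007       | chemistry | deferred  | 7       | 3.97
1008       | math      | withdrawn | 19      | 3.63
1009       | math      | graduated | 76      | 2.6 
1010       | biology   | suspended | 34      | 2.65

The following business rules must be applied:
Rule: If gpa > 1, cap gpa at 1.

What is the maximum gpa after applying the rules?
1

Step 1: Original maximum gpa = 3.97
Step 2: Apply cap at 1
Step 3: 10 records had gpa > 1 and were capped
Step 4: Maximum after transformation = 1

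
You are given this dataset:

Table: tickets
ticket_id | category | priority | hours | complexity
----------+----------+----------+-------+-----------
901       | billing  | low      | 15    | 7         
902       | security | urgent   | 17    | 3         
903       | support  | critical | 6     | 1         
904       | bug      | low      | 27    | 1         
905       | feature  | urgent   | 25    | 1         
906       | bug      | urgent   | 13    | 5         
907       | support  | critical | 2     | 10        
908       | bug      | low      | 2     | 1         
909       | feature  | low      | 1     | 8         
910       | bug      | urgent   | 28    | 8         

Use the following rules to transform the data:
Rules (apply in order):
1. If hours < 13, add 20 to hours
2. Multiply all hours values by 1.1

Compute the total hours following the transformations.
237.6

Step 1: Apply Rule 1 - Add 20 to records with hours < 13
  - 4 records affected: 11 + (4 × 20) = 91
  - Unaffected records: 125
  - Sum after Rule 1: 216
Step 2: Apply Rule 2 - Multiply all by 1.1
  - 216 × 1.1 = 237.6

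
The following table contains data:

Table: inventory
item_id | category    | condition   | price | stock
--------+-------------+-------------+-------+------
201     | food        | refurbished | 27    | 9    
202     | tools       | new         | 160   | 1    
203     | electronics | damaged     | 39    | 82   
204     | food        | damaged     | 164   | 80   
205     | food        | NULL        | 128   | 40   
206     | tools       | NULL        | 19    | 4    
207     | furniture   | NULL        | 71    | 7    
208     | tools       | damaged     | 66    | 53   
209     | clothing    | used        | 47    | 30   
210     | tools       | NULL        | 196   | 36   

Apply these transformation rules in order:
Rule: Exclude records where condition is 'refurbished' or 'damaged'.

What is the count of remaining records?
6

Step 1: Count records to exclude
  - 1 (refurbished) + 3 (damaged) = 4 records
Step 2: Total records: 10
Step 3: Remaining = 10 - 4 = 6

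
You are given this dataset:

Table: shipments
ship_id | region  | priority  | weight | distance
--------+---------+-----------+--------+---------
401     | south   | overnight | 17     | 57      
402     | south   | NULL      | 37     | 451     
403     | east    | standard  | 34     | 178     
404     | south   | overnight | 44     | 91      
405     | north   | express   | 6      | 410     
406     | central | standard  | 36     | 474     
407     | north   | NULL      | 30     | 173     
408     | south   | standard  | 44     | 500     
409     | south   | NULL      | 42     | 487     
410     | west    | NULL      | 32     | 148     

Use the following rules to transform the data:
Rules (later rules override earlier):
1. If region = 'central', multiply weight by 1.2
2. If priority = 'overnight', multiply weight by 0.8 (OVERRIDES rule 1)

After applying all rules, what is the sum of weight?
317.0

Step 1: Rule 2 takes priority for records with priority = 'overnight'
  - 2 records: 61 × 0.8 = 48.8
Step 2: Rule 1 applies to remaining records with region = 'central'
  - 1 records: 36 × 1.2 = 43.2
Step 3: Other records unchanged: 225
Step 4: Final sum = 48.8 + 43.2 + 225 = 317.0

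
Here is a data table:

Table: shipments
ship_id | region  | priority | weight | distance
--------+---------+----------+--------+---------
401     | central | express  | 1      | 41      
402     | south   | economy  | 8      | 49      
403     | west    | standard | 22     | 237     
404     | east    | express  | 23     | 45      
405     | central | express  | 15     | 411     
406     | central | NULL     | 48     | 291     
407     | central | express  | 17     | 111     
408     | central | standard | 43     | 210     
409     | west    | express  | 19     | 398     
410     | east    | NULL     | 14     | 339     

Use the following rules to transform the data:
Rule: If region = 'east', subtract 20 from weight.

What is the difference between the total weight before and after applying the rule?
40

Step 1: Original sum of weight = 210
Step 2: 2 records have region = 'east'
Step 3: Each affected record changes by -20
Step 4: Total change = 2 × -20 = -40
Step 5: New sum = 210 + -40 = 170
Step 6: Difference = |170 - 210| = 40
        (Sum decreased by 40)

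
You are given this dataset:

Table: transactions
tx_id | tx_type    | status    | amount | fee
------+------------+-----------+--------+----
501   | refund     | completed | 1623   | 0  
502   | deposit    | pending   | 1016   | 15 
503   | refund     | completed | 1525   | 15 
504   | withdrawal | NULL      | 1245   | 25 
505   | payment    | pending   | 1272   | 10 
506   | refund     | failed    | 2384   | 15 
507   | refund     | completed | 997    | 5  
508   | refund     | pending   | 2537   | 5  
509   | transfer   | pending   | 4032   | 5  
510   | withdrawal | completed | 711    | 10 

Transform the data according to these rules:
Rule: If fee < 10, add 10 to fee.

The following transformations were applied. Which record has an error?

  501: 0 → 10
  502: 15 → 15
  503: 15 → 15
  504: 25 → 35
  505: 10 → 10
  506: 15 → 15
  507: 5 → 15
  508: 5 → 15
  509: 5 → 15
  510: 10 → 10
Record 504 has an error. The correct transformed value should be 25, not 35.

Step 1: Check each record against the rule
Step 2: Record 504 has fee = 25
Step 3: Since 25 >= 10, the bonus should not have been applied
Step 4: Correct value = 25, but claimed value = 35
Conclusion: Record 504 has the error.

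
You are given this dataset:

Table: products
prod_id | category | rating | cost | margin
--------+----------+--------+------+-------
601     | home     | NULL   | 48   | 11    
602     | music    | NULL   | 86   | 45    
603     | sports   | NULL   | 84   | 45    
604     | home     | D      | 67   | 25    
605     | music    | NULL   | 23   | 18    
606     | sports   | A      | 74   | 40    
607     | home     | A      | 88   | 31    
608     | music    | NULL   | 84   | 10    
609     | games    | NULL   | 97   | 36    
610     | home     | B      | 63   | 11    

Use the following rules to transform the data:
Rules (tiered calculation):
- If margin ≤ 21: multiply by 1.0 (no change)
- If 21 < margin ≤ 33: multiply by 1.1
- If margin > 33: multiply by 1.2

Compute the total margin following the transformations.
310.8

Step 1: Tier 1 (margin ≤ 21): 4 records, sum = 50 × 1.0 = 50.0
Step 2: Tier 2 (21 < margin ≤ 33): 2 records, sum = 56 × 1.1 = 61.6
Step 3: Tier 3 (margin > 33): 4 records, sum = 166 × 1.2 = 199.2
Step 4: Final sum = 50.0 + 61.6 + 199.2 = 310.8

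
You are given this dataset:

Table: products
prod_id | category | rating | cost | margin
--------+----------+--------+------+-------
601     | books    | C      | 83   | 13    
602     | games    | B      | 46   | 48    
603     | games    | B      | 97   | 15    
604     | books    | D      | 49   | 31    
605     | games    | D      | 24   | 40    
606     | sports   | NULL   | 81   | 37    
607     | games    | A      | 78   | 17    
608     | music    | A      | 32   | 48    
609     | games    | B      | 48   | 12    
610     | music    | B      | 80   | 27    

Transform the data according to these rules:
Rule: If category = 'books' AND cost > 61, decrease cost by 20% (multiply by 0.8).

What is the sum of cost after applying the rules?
601.4

Step 1: Find records where category = 'books' AND cost > 61
Step 2: 1 records match, summing to 83
Step 3: After multiplier: 83 × 0.8 = 66.4
Step 4: Unaffected records sum: 535
Step 5: Final sum = 66.4 + 535 = 601.4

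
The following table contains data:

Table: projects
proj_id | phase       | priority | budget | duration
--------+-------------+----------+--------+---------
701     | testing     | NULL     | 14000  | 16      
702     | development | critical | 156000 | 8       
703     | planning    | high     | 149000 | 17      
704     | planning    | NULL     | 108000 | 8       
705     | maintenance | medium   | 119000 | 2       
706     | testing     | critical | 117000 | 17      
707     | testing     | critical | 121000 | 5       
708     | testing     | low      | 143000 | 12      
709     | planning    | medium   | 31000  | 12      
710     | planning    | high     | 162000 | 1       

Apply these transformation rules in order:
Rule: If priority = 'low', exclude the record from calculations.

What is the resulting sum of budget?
977000

Step 1: Identify records where priority = 'low'
Step 2: The excluded records sum to 143000
Step 3: Original total budget = 1120000
Step 4: Remaining total = 1120000 - 143000 = 977000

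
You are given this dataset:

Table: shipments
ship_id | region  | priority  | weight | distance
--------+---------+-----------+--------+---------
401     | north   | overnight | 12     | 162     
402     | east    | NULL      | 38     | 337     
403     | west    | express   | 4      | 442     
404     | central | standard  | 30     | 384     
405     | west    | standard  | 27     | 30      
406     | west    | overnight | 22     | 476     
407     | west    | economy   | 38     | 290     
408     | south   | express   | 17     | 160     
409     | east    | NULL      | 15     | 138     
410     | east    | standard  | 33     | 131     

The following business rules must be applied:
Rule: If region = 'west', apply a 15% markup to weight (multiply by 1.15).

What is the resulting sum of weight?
249.65

Step 1: Records with region = 'west' have total weight = 91
Step 2: Apply multiplier: 91 × 1.15 = 104.65
Step 3: Other records total: 145
Step 4: Final sum = 104.65 + 145 = 249.65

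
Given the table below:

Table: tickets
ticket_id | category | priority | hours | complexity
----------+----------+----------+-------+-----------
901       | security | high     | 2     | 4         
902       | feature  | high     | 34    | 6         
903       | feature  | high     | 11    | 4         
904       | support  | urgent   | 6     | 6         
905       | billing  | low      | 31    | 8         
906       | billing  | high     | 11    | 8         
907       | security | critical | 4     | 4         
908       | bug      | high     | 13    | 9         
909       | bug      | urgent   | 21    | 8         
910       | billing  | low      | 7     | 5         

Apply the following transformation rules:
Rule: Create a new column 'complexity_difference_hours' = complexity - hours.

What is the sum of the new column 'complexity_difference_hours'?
-78

Step 1: For each record, compute complexity - hours
Example calculations:
  4 - 2 = 2
  6 - 34 = -28
  4 - 11 = -7
  ...
Step 2: Sum all derived values
Step 3: Total = -78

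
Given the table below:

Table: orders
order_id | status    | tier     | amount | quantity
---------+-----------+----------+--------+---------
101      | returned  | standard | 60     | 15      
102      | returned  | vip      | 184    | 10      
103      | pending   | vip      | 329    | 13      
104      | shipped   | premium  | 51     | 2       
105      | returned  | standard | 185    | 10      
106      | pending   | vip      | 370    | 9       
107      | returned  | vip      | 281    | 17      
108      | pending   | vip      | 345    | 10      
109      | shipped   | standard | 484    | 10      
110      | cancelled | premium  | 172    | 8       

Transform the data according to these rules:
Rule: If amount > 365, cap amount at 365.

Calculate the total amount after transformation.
2337

Step 1: 2 records have amount > 365
Step 2: These records originally summed to 854
Step 3: After capping: 2 × 365 = 730
Step 4: Unaffected records sum: 1607
Step 5: Final sum = 730 + 1607 = 2337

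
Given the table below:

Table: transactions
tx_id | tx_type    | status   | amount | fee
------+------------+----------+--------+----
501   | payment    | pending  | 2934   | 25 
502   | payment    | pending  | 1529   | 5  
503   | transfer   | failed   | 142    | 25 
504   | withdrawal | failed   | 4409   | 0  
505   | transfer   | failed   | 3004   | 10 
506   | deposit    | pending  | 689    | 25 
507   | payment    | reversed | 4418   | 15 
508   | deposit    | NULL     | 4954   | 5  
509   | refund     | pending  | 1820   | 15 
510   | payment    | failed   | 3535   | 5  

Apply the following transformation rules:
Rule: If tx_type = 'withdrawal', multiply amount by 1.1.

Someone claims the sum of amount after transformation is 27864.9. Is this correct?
No, the correct result is 27874.9.

Step 1: Calculate the correct sum after transformation
Step 2: Apply multiplier 1.1 to records where tx_type = 'withdrawal'
Step 3: Correct result = 27874.9
Step 4: Claimed result = 27864.9
Step 5: 27874.9 ≠ 27864.9
Conclusion: The claimed result is incorrect. The correct answer is 27874.9.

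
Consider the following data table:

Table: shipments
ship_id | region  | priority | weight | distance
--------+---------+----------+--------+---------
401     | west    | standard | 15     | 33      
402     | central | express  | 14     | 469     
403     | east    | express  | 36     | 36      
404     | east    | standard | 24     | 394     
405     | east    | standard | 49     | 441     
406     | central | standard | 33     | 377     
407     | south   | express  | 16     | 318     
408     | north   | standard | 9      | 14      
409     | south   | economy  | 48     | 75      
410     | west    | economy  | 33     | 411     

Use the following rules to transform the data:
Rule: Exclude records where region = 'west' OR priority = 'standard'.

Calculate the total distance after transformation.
898

Step 1: Find records where region = 'west' OR priority = 'standard'
Step 2: 6 records match, summing to 1670
Step 3: Original sum: 2568
Step 4: Remaining sum = 2568 - 1670 = 898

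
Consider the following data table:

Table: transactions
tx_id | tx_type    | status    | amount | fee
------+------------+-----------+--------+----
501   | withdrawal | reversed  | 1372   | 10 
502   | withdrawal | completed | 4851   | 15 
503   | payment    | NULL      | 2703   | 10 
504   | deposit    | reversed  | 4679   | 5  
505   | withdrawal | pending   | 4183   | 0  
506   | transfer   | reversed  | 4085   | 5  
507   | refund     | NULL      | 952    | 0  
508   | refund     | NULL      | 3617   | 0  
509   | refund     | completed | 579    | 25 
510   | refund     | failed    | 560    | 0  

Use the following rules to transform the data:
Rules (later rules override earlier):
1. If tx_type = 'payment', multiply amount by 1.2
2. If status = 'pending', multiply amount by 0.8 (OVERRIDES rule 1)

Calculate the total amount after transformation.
27285.0

Step 1: Rule 2 takes priority for records with status = 'pending'
  - 1 records: 4183 × 0.8 = 3346.4
Step 2: Rule 1 applies to remaining records with tx_type = 'payment'
  - 1 records: 2703 × 1.2 = 3243.6
Step 3: Other records unchanged: 20695
Step 4: Final sum = 3346.4 + 3243.6 + 20695 = 27285.0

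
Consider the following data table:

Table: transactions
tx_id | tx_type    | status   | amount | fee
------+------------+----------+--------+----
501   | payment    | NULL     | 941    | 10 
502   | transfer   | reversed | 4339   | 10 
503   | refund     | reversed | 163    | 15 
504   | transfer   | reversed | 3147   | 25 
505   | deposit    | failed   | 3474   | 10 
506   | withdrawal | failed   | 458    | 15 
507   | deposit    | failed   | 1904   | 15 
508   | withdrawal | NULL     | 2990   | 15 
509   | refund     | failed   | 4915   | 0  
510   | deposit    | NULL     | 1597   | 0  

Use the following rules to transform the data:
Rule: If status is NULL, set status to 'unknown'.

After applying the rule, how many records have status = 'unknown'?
3

Step 1: Count records where status IS NULL
Step 2: Found 3 records with NULL status
Step 3: These records will have status set to 'unknown'
Step 4: Records already having status = 'unknown': 0
Step 5: Answer: 3 + 0 = 3 records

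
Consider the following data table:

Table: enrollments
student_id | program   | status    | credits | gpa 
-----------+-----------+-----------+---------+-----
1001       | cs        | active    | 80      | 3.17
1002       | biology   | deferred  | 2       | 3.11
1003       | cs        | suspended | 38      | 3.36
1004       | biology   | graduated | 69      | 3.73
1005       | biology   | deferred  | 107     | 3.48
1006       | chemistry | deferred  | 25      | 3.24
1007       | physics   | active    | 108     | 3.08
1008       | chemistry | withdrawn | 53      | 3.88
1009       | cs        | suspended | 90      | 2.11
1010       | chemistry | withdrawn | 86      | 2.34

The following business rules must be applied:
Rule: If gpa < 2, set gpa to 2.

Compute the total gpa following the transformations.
31.5

Step 1: 0 records have gpa < 2
Step 2: These records originally summed to 0
Step 3: After setting to minimum: 0 × 2 = 0
Step 4: Unaffected records sum: 31.5
Step 5: Final sum = 0 + 31.5 = 31.5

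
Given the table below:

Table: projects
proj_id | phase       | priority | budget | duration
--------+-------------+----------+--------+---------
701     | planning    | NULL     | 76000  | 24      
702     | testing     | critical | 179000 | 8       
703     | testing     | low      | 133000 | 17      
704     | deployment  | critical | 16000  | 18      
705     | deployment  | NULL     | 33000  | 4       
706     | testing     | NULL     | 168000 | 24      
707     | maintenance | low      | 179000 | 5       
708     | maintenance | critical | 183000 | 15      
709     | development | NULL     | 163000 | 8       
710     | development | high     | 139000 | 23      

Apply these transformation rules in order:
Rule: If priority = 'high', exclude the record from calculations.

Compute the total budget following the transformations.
1130000

Step 1: Identify records where priority = 'high'
Step 2: The excluded records sum to 139000
Step 3: Original total budget = 1269000
Step 4: Remaining total = 1269000 - 139000 = 1130000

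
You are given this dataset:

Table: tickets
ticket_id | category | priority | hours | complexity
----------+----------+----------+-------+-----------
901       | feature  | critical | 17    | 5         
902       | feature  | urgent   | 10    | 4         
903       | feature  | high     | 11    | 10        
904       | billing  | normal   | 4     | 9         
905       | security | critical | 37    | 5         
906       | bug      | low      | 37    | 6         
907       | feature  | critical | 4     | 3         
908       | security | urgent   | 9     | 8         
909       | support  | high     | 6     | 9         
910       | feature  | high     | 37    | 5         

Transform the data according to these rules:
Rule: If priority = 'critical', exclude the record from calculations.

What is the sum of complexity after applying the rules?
51

Step 1: Identify records where priority = 'critical'
Step 2: The excluded records sum to 13
Step 3: Original total complexity = 64
Step 4: Remaining total = 64 - 13 = 51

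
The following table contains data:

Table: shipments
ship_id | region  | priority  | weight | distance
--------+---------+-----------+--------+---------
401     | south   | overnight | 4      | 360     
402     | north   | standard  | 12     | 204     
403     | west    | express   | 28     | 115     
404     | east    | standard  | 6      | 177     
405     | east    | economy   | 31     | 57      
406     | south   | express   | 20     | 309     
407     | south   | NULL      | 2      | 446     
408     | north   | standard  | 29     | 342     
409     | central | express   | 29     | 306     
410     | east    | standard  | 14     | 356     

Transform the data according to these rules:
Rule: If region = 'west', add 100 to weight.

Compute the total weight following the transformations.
275

Step 1: Count records where region = 'west': 1
Step 2: Total bonus added: 1 × 100 = 100
Step 3: Original sum of weight: 175
Step 4: Final sum = 175 + 100 = 275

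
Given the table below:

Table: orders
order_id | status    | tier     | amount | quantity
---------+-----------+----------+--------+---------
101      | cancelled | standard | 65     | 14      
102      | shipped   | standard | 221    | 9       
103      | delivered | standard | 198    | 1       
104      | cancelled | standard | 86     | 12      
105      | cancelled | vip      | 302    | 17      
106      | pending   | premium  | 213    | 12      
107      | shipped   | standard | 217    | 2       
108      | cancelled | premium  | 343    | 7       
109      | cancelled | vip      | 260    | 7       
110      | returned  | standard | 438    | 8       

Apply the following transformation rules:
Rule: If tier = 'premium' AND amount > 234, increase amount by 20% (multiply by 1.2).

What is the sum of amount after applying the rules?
2411.6

Step 1: Find records where tier = 'premium' AND amount > 234
Step 2: 1 records match, summing to 343
Step 3: After multiplier: 343 × 1.2 = 411.6
Step 4: Unaffected records sum: 2000
Step 5: Final sum = 411.6 + 2000 = 2411.6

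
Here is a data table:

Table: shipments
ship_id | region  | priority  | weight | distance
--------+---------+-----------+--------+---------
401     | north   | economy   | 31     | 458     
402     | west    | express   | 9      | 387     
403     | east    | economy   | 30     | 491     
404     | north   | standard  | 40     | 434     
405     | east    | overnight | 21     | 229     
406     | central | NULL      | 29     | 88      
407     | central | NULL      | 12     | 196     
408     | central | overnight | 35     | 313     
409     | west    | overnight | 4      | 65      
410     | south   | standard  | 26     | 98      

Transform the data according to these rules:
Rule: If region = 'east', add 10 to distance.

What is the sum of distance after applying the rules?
2779

Step 1: Count records where region = 'east': 2
Step 2: Total bonus added: 2 × 10 = 20
Step 3: Original sum of distance: 2759
Step 4: Final sum = 2759 + 20 = 2779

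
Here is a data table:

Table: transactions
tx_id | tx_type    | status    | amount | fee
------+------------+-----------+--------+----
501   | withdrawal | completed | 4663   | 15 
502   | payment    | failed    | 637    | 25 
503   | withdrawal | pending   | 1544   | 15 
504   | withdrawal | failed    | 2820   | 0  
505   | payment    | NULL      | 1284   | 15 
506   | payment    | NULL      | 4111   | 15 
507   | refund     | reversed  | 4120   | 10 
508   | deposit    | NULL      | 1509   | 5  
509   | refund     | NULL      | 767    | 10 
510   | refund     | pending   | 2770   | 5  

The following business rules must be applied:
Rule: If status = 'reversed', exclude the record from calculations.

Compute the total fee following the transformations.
105

Step 1: Identify records where status = 'reversed'
Step 2: The excluded records sum to 10
Step 3: Original total fee = 115
Step 4: Remaining total = 115 - 10 = 105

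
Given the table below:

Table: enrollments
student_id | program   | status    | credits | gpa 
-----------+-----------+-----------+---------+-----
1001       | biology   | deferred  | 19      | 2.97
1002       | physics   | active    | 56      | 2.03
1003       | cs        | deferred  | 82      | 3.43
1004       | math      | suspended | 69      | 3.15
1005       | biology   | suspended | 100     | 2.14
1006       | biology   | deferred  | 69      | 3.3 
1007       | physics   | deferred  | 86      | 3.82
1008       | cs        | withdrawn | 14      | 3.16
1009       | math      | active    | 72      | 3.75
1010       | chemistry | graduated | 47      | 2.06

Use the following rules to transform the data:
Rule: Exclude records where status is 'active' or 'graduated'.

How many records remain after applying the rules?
7

Step 1: Count records to exclude
  - 2 (active) + 1 (graduated) = 3 records
Step 2: Total records: 10
Step 3: Remaining = 10 - 3 = 7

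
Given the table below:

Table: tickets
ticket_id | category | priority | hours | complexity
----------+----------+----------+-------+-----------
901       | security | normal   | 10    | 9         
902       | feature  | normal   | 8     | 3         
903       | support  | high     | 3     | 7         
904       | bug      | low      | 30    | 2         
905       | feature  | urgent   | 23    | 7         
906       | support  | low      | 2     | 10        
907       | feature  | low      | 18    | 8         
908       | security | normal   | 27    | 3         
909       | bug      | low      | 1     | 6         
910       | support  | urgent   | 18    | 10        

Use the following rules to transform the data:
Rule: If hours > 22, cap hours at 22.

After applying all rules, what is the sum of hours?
126

Step 1: 3 records have hours > 22
Step 2: These records originally summed to 80
Step 3: After capping: 3 × 22 = 66
Step 4: Unaffected records sum: 60
Step 5: Final sum = 66 + 60 = 126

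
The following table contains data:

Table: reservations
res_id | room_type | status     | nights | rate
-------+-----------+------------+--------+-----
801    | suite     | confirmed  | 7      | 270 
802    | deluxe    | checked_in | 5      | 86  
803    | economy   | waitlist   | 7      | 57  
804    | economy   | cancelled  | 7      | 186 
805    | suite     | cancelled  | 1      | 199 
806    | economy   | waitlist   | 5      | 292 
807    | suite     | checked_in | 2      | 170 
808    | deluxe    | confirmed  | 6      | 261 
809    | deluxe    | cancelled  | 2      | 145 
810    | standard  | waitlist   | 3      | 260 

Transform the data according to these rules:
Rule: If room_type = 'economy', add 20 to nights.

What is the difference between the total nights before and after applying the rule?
60

Step 1: Original sum of nights = 45
Step 2: 3 records have room_type = 'economy'
Step 3: Each affected record changes by 20
Step 4: Total change = 3 × 20 = 60
Step 5: New sum = 45 + 60 = 105
Step 6: Difference = |105 - 45| = 60
        (Sum increased by 60)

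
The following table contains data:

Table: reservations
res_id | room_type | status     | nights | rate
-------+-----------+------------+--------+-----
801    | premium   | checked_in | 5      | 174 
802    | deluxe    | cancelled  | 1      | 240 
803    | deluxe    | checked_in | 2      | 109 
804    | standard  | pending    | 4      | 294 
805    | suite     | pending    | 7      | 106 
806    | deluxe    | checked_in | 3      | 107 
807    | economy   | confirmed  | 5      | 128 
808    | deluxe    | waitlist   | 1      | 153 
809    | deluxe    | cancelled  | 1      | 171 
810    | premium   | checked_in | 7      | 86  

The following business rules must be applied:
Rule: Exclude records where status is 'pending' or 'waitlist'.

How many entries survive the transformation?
7

Step 1: Count records to exclude
  - 2 (pending) + 1 (waitlist) = 3 records
Step 2: Total records: 10
Step 3: Remaining = 10 - 3 = 7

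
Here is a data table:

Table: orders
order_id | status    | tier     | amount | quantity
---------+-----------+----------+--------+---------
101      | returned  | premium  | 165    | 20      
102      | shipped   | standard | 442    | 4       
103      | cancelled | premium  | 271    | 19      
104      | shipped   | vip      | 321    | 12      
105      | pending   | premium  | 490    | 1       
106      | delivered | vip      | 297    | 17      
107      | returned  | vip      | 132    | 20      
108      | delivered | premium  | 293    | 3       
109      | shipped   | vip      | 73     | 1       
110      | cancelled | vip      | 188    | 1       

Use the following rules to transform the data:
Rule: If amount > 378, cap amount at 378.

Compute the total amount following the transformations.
2496

Step 1: 2 records have amount > 378
Step 2: These records originally summed to 932
Step 3: After capping: 2 × 378 = 756
Step 4: Unaffected records sum: 1740
Step 5: Final sum = 756 + 1740 = 2496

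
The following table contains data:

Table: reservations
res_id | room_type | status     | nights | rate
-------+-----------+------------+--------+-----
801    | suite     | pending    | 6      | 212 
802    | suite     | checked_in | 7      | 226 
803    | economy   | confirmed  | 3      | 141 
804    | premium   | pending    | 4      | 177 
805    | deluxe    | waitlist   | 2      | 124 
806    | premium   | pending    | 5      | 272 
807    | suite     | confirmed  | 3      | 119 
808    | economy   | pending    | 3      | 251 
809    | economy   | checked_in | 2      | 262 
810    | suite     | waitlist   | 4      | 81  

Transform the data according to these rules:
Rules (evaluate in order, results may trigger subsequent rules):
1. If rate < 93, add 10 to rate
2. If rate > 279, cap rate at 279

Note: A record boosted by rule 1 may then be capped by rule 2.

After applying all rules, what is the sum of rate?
1875

Step 1: Apply rule 1 to records with rate < 93
  - 1 records get bonus of 10
  - Of these, 0 records then exceed 279 and get capped
Step 2: Apply rule 2 to records with rate > 279
  - 0 records (original) are capped
Step 3: Calculate final sum = 1875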